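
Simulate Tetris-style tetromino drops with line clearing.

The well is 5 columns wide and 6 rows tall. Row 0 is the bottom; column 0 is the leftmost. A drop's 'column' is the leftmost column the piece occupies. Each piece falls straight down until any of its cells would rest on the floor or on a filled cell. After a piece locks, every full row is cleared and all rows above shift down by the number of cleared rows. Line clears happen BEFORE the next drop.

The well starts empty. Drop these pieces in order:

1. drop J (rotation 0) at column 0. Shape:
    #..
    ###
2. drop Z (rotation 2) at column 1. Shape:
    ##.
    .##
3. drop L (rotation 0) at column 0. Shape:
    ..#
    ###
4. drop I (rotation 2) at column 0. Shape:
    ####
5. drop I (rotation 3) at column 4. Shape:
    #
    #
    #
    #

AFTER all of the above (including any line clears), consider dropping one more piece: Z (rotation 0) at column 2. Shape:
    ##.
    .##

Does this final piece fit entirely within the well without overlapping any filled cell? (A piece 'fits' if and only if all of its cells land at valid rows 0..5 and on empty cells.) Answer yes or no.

Answer: no

Derivation:
Drop 1: J rot0 at col 0 lands with bottom-row=0; cleared 0 line(s) (total 0); column heights now [2 1 1 0 0], max=2
Drop 2: Z rot2 at col 1 lands with bottom-row=1; cleared 0 line(s) (total 0); column heights now [2 3 3 2 0], max=3
Drop 3: L rot0 at col 0 lands with bottom-row=3; cleared 0 line(s) (total 0); column heights now [4 4 5 2 0], max=5
Drop 4: I rot2 at col 0 lands with bottom-row=5; cleared 0 line(s) (total 0); column heights now [6 6 6 6 0], max=6
Drop 5: I rot3 at col 4 lands with bottom-row=0; cleared 0 line(s) (total 0); column heights now [6 6 6 6 4], max=6
Test piece Z rot0 at col 2 (width 3): heights before test = [6 6 6 6 4]; fits = False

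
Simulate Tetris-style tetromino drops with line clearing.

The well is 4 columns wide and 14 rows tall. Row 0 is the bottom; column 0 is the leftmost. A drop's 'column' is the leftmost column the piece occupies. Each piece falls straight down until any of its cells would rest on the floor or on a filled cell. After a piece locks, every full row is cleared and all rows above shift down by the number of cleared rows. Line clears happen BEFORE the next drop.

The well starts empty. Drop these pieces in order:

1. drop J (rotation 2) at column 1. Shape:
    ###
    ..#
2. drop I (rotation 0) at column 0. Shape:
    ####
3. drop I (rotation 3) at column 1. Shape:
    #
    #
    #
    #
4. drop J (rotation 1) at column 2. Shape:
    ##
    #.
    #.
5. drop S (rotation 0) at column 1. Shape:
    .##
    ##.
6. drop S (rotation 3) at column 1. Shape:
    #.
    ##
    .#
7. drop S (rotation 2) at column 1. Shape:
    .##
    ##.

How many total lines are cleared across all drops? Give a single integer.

Drop 1: J rot2 at col 1 lands with bottom-row=0; cleared 0 line(s) (total 0); column heights now [0 2 2 2], max=2
Drop 2: I rot0 at col 0 lands with bottom-row=2; cleared 1 line(s) (total 1); column heights now [0 2 2 2], max=2
Drop 3: I rot3 at col 1 lands with bottom-row=2; cleared 0 line(s) (total 1); column heights now [0 6 2 2], max=6
Drop 4: J rot1 at col 2 lands with bottom-row=2; cleared 0 line(s) (total 1); column heights now [0 6 5 5], max=6
Drop 5: S rot0 at col 1 lands with bottom-row=6; cleared 0 line(s) (total 1); column heights now [0 7 8 8], max=8
Drop 6: S rot3 at col 1 lands with bottom-row=8; cleared 0 line(s) (total 1); column heights now [0 11 10 8], max=11
Drop 7: S rot2 at col 1 lands with bottom-row=11; cleared 0 line(s) (total 1); column heights now [0 12 13 13], max=13

Answer: 1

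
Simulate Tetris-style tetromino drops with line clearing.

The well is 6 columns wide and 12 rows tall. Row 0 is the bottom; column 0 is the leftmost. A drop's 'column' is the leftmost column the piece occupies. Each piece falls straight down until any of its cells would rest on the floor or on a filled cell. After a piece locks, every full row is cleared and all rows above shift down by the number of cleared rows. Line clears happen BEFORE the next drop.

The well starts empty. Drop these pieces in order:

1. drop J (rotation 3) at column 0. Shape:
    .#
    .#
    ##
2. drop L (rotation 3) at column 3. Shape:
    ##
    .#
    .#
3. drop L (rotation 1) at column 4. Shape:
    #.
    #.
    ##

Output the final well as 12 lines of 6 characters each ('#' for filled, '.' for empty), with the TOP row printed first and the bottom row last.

Answer: ......
......
......
......
......
......
....#.
....#.
....##
.#.##.
.#..#.
##..#.

Derivation:
Drop 1: J rot3 at col 0 lands with bottom-row=0; cleared 0 line(s) (total 0); column heights now [1 3 0 0 0 0], max=3
Drop 2: L rot3 at col 3 lands with bottom-row=0; cleared 0 line(s) (total 0); column heights now [1 3 0 3 3 0], max=3
Drop 3: L rot1 at col 4 lands with bottom-row=3; cleared 0 line(s) (total 0); column heights now [1 3 0 3 6 4], max=6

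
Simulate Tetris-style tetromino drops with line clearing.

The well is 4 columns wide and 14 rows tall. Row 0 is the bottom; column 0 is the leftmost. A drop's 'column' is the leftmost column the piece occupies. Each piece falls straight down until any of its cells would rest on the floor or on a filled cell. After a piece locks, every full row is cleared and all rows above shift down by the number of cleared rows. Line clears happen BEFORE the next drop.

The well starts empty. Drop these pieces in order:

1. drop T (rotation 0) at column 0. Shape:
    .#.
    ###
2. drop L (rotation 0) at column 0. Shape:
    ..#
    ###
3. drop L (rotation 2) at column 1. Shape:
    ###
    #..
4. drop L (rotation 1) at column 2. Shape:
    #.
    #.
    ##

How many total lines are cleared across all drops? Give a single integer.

Answer: 0

Derivation:
Drop 1: T rot0 at col 0 lands with bottom-row=0; cleared 0 line(s) (total 0); column heights now [1 2 1 0], max=2
Drop 2: L rot0 at col 0 lands with bottom-row=2; cleared 0 line(s) (total 0); column heights now [3 3 4 0], max=4
Drop 3: L rot2 at col 1 lands with bottom-row=3; cleared 0 line(s) (total 0); column heights now [3 5 5 5], max=5
Drop 4: L rot1 at col 2 lands with bottom-row=5; cleared 0 line(s) (total 0); column heights now [3 5 8 6], max=8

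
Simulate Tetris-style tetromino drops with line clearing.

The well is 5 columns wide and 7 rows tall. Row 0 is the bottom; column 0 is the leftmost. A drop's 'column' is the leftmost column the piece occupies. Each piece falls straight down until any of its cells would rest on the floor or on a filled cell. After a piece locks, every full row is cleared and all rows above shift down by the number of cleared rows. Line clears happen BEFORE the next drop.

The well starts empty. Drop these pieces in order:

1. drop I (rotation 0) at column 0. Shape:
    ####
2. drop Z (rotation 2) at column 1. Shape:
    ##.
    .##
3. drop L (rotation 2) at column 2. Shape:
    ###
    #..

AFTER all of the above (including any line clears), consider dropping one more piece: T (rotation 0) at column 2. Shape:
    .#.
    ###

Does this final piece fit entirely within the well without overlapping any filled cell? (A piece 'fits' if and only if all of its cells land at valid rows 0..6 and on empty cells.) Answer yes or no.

Answer: yes

Derivation:
Drop 1: I rot0 at col 0 lands with bottom-row=0; cleared 0 line(s) (total 0); column heights now [1 1 1 1 0], max=1
Drop 2: Z rot2 at col 1 lands with bottom-row=1; cleared 0 line(s) (total 0); column heights now [1 3 3 2 0], max=3
Drop 3: L rot2 at col 2 lands with bottom-row=3; cleared 0 line(s) (total 0); column heights now [1 3 5 5 5], max=5
Test piece T rot0 at col 2 (width 3): heights before test = [1 3 5 5 5]; fits = True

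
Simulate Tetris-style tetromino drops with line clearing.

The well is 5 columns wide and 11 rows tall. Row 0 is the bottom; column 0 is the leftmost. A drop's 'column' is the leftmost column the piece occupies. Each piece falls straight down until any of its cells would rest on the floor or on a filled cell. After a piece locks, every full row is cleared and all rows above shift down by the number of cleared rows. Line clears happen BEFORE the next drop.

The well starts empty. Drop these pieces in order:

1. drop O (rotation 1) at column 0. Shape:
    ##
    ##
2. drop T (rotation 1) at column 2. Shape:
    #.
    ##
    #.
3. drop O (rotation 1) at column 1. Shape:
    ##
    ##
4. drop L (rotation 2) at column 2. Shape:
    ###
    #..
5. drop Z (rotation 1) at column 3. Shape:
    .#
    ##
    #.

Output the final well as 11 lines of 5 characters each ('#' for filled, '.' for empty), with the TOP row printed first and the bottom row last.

Answer: .....
....#
...##
...#.
..###
..#..
.##..
.##..
..#..
####.
###..

Derivation:
Drop 1: O rot1 at col 0 lands with bottom-row=0; cleared 0 line(s) (total 0); column heights now [2 2 0 0 0], max=2
Drop 2: T rot1 at col 2 lands with bottom-row=0; cleared 0 line(s) (total 0); column heights now [2 2 3 2 0], max=3
Drop 3: O rot1 at col 1 lands with bottom-row=3; cleared 0 line(s) (total 0); column heights now [2 5 5 2 0], max=5
Drop 4: L rot2 at col 2 lands with bottom-row=5; cleared 0 line(s) (total 0); column heights now [2 5 7 7 7], max=7
Drop 5: Z rot1 at col 3 lands with bottom-row=7; cleared 0 line(s) (total 0); column heights now [2 5 7 9 10], max=10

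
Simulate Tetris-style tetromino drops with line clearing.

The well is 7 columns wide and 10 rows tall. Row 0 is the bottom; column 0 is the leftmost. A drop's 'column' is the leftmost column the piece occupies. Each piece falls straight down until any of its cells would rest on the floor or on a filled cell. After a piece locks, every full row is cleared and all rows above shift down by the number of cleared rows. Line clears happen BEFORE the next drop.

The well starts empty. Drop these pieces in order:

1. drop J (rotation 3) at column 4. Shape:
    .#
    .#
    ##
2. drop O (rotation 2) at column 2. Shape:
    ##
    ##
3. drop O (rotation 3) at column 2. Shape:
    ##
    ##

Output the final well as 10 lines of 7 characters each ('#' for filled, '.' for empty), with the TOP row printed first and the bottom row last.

Drop 1: J rot3 at col 4 lands with bottom-row=0; cleared 0 line(s) (total 0); column heights now [0 0 0 0 1 3 0], max=3
Drop 2: O rot2 at col 2 lands with bottom-row=0; cleared 0 line(s) (total 0); column heights now [0 0 2 2 1 3 0], max=3
Drop 3: O rot3 at col 2 lands with bottom-row=2; cleared 0 line(s) (total 0); column heights now [0 0 4 4 1 3 0], max=4

Answer: .......
.......
.......
.......
.......
.......
..##...
..##.#.
..##.#.
..####.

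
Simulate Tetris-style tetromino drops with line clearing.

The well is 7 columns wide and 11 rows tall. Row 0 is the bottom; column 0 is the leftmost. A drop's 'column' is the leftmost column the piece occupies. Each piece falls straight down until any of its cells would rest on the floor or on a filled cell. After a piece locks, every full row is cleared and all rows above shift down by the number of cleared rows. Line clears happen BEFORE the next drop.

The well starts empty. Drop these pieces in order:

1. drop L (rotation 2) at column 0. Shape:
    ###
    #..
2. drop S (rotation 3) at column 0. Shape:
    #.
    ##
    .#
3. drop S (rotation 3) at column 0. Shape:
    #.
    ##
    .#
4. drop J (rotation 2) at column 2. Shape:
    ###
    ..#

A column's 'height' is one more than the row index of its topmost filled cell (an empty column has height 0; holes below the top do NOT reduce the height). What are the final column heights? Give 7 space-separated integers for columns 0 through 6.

Answer: 7 6 3 3 3 0 0

Derivation:
Drop 1: L rot2 at col 0 lands with bottom-row=0; cleared 0 line(s) (total 0); column heights now [2 2 2 0 0 0 0], max=2
Drop 2: S rot3 at col 0 lands with bottom-row=2; cleared 0 line(s) (total 0); column heights now [5 4 2 0 0 0 0], max=5
Drop 3: S rot3 at col 0 lands with bottom-row=4; cleared 0 line(s) (total 0); column heights now [7 6 2 0 0 0 0], max=7
Drop 4: J rot2 at col 2 lands with bottom-row=1; cleared 0 line(s) (total 0); column heights now [7 6 3 3 3 0 0], max=7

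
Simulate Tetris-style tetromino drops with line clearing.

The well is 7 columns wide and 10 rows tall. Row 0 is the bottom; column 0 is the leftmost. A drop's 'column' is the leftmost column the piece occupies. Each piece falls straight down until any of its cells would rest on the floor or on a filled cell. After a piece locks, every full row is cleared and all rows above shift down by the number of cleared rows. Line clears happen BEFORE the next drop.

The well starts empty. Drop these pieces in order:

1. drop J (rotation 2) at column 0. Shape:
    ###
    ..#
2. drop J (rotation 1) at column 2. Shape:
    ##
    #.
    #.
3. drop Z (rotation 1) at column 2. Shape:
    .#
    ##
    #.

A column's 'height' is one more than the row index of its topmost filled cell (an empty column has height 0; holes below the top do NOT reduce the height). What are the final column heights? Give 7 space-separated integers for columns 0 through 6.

Drop 1: J rot2 at col 0 lands with bottom-row=0; cleared 0 line(s) (total 0); column heights now [2 2 2 0 0 0 0], max=2
Drop 2: J rot1 at col 2 lands with bottom-row=2; cleared 0 line(s) (total 0); column heights now [2 2 5 5 0 0 0], max=5
Drop 3: Z rot1 at col 2 lands with bottom-row=5; cleared 0 line(s) (total 0); column heights now [2 2 7 8 0 0 0], max=8

Answer: 2 2 7 8 0 0 0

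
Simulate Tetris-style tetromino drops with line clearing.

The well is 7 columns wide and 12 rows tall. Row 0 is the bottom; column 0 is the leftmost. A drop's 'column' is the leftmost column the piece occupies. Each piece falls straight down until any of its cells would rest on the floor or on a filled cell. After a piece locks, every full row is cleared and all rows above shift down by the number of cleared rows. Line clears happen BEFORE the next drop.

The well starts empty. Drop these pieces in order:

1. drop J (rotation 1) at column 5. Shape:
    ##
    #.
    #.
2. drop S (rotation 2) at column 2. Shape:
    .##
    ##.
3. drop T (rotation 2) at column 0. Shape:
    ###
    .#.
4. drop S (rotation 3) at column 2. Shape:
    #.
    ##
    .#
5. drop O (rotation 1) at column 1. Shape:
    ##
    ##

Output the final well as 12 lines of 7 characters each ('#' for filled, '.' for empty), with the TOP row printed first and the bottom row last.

Drop 1: J rot1 at col 5 lands with bottom-row=0; cleared 0 line(s) (total 0); column heights now [0 0 0 0 0 3 3], max=3
Drop 2: S rot2 at col 2 lands with bottom-row=0; cleared 0 line(s) (total 0); column heights now [0 0 1 2 2 3 3], max=3
Drop 3: T rot2 at col 0 lands with bottom-row=0; cleared 0 line(s) (total 0); column heights now [2 2 2 2 2 3 3], max=3
Drop 4: S rot3 at col 2 lands with bottom-row=2; cleared 0 line(s) (total 0); column heights now [2 2 5 4 2 3 3], max=5
Drop 5: O rot1 at col 1 lands with bottom-row=5; cleared 0 line(s) (total 0); column heights now [2 7 7 4 2 3 3], max=7

Answer: .......
.......
.......
.......
.......
.##....
.##....
..#....
..##...
...#.##
######.
.###.#.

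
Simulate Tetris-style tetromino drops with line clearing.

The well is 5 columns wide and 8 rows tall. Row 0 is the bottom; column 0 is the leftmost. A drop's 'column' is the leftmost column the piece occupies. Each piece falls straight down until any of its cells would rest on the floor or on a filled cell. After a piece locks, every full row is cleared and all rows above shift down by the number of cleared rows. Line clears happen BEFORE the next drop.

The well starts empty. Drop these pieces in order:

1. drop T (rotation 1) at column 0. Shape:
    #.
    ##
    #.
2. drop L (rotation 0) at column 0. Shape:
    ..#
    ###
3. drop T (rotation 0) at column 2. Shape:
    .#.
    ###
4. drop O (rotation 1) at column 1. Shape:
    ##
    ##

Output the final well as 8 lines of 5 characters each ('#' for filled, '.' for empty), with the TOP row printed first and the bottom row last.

Drop 1: T rot1 at col 0 lands with bottom-row=0; cleared 0 line(s) (total 0); column heights now [3 2 0 0 0], max=3
Drop 2: L rot0 at col 0 lands with bottom-row=3; cleared 0 line(s) (total 0); column heights now [4 4 5 0 0], max=5
Drop 3: T rot0 at col 2 lands with bottom-row=5; cleared 0 line(s) (total 0); column heights now [4 4 6 7 6], max=7
Drop 4: O rot1 at col 1 lands with bottom-row=6; cleared 0 line(s) (total 0); column heights now [4 8 8 7 6], max=8

Answer: .##..
.###.
..###
..#..
###..
#....
##...
#....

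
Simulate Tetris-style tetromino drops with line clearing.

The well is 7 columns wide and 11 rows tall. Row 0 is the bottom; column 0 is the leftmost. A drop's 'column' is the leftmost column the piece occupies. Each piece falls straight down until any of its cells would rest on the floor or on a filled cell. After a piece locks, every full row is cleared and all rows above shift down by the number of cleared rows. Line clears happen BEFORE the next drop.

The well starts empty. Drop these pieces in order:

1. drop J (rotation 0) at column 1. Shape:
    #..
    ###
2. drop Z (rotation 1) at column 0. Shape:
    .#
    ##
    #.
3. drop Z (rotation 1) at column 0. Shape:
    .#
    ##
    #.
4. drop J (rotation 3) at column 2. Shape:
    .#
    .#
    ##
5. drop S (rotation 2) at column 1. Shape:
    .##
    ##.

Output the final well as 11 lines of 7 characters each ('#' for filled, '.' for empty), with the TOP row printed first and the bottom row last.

Answer: .......
.......
.......
..##...
.##....
.#.....
##.....
##.#...
##.#...
####...
.###...

Derivation:
Drop 1: J rot0 at col 1 lands with bottom-row=0; cleared 0 line(s) (total 0); column heights now [0 2 1 1 0 0 0], max=2
Drop 2: Z rot1 at col 0 lands with bottom-row=1; cleared 0 line(s) (total 0); column heights now [3 4 1 1 0 0 0], max=4
Drop 3: Z rot1 at col 0 lands with bottom-row=3; cleared 0 line(s) (total 0); column heights now [5 6 1 1 0 0 0], max=6
Drop 4: J rot3 at col 2 lands with bottom-row=1; cleared 0 line(s) (total 0); column heights now [5 6 2 4 0 0 0], max=6
Drop 5: S rot2 at col 1 lands with bottom-row=6; cleared 0 line(s) (total 0); column heights now [5 7 8 8 0 0 0], max=8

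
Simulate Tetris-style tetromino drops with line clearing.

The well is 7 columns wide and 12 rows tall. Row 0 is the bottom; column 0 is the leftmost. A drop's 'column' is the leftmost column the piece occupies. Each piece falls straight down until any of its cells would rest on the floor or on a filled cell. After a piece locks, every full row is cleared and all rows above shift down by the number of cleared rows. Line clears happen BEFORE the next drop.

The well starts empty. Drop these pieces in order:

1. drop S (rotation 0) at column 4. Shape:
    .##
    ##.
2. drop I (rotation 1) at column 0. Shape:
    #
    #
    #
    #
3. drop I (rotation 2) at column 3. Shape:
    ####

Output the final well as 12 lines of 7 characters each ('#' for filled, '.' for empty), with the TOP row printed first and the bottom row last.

Answer: .......
.......
.......
.......
.......
.......
.......
.......
#......
#..####
#....##
#...##.

Derivation:
Drop 1: S rot0 at col 4 lands with bottom-row=0; cleared 0 line(s) (total 0); column heights now [0 0 0 0 1 2 2], max=2
Drop 2: I rot1 at col 0 lands with bottom-row=0; cleared 0 line(s) (total 0); column heights now [4 0 0 0 1 2 2], max=4
Drop 3: I rot2 at col 3 lands with bottom-row=2; cleared 0 line(s) (total 0); column heights now [4 0 0 3 3 3 3], max=4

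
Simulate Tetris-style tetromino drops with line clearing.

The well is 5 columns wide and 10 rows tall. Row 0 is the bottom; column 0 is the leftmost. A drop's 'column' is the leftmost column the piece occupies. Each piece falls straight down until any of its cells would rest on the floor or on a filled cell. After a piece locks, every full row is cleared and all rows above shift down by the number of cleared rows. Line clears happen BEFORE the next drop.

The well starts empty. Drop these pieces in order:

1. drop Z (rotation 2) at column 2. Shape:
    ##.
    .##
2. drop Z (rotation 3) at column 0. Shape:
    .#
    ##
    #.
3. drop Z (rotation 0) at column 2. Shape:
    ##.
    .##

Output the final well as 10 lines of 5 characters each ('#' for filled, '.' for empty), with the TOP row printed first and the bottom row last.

Drop 1: Z rot2 at col 2 lands with bottom-row=0; cleared 0 line(s) (total 0); column heights now [0 0 2 2 1], max=2
Drop 2: Z rot3 at col 0 lands with bottom-row=0; cleared 0 line(s) (total 0); column heights now [2 3 2 2 1], max=3
Drop 3: Z rot0 at col 2 lands with bottom-row=2; cleared 0 line(s) (total 0); column heights now [2 3 4 4 3], max=4

Answer: .....
.....
.....
.....
.....
.....
..##.
.#.##
####.
#..##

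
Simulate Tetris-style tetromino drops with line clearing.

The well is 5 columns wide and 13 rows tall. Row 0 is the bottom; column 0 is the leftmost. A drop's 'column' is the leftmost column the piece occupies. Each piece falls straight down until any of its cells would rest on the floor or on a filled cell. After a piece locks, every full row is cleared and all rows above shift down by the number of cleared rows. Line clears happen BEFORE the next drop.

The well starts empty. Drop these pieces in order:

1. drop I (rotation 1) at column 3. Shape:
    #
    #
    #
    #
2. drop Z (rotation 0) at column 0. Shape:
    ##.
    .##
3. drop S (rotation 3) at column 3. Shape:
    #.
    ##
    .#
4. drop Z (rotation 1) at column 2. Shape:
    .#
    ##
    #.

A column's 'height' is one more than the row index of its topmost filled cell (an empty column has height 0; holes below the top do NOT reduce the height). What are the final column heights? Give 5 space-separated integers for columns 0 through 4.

Drop 1: I rot1 at col 3 lands with bottom-row=0; cleared 0 line(s) (total 0); column heights now [0 0 0 4 0], max=4
Drop 2: Z rot0 at col 0 lands with bottom-row=0; cleared 0 line(s) (total 0); column heights now [2 2 1 4 0], max=4
Drop 3: S rot3 at col 3 lands with bottom-row=3; cleared 0 line(s) (total 0); column heights now [2 2 1 6 5], max=6
Drop 4: Z rot1 at col 2 lands with bottom-row=5; cleared 0 line(s) (total 0); column heights now [2 2 7 8 5], max=8

Answer: 2 2 7 8 5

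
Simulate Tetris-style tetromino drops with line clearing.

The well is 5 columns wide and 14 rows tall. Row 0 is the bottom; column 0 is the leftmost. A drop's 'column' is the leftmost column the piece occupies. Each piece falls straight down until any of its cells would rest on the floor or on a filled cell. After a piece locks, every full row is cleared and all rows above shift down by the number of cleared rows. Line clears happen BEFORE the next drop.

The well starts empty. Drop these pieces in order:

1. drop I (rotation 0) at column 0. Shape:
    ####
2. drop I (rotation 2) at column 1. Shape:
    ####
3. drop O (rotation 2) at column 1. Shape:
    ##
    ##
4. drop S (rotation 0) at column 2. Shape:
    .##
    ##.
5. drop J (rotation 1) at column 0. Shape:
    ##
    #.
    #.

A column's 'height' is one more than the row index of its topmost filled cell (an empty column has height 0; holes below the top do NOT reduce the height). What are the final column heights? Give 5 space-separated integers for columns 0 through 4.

Answer: 5 5 5 6 6

Derivation:
Drop 1: I rot0 at col 0 lands with bottom-row=0; cleared 0 line(s) (total 0); column heights now [1 1 1 1 0], max=1
Drop 2: I rot2 at col 1 lands with bottom-row=1; cleared 0 line(s) (total 0); column heights now [1 2 2 2 2], max=2
Drop 3: O rot2 at col 1 lands with bottom-row=2; cleared 0 line(s) (total 0); column heights now [1 4 4 2 2], max=4
Drop 4: S rot0 at col 2 lands with bottom-row=4; cleared 0 line(s) (total 0); column heights now [1 4 5 6 6], max=6
Drop 5: J rot1 at col 0 lands with bottom-row=2; cleared 0 line(s) (total 0); column heights now [5 5 5 6 6], max=6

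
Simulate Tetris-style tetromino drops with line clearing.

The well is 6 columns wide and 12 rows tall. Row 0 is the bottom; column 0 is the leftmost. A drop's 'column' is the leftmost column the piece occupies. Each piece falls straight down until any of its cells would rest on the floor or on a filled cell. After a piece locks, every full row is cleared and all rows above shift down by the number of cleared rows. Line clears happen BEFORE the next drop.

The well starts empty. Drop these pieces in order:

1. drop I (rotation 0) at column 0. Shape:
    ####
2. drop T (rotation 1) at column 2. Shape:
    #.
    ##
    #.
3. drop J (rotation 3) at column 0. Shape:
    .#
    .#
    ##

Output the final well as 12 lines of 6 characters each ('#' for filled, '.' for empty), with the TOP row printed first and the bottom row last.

Drop 1: I rot0 at col 0 lands with bottom-row=0; cleared 0 line(s) (total 0); column heights now [1 1 1 1 0 0], max=1
Drop 2: T rot1 at col 2 lands with bottom-row=1; cleared 0 line(s) (total 0); column heights now [1 1 4 3 0 0], max=4
Drop 3: J rot3 at col 0 lands with bottom-row=1; cleared 0 line(s) (total 0); column heights now [2 4 4 3 0 0], max=4

Answer: ......
......
......
......
......
......
......
......
.##...
.###..
###...
####..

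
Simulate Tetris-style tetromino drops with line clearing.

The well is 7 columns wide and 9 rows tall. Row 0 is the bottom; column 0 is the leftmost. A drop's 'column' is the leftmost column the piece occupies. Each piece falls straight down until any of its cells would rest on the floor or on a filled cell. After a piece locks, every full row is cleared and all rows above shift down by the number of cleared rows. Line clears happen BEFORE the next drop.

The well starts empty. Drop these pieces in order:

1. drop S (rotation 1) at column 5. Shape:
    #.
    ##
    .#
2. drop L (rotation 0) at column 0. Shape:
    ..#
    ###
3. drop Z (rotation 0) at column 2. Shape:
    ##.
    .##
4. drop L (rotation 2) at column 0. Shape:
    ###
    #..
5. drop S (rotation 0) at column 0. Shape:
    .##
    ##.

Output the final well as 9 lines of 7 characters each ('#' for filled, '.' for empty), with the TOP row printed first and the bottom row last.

Answer: .......
.......
.......
.##....
##.....
###....
#.##.#.
..#####
###...#

Derivation:
Drop 1: S rot1 at col 5 lands with bottom-row=0; cleared 0 line(s) (total 0); column heights now [0 0 0 0 0 3 2], max=3
Drop 2: L rot0 at col 0 lands with bottom-row=0; cleared 0 line(s) (total 0); column heights now [1 1 2 0 0 3 2], max=3
Drop 3: Z rot0 at col 2 lands with bottom-row=1; cleared 0 line(s) (total 0); column heights now [1 1 3 3 2 3 2], max=3
Drop 4: L rot2 at col 0 lands with bottom-row=2; cleared 0 line(s) (total 0); column heights now [4 4 4 3 2 3 2], max=4
Drop 5: S rot0 at col 0 lands with bottom-row=4; cleared 0 line(s) (total 0); column heights now [5 6 6 3 2 3 2], max=6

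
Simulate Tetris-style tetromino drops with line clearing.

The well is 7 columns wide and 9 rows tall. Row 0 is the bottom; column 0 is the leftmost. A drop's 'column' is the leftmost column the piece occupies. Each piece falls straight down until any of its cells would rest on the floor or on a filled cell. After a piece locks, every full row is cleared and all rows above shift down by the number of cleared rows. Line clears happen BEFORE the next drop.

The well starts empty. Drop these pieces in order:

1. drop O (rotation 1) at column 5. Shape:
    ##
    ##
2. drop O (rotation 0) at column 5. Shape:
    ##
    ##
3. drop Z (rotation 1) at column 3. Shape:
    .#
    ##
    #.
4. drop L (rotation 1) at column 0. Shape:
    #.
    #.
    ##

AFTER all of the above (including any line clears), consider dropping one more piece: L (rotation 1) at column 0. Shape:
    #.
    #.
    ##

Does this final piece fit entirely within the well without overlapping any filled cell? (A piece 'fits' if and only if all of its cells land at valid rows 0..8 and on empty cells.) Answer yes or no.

Answer: yes

Derivation:
Drop 1: O rot1 at col 5 lands with bottom-row=0; cleared 0 line(s) (total 0); column heights now [0 0 0 0 0 2 2], max=2
Drop 2: O rot0 at col 5 lands with bottom-row=2; cleared 0 line(s) (total 0); column heights now [0 0 0 0 0 4 4], max=4
Drop 3: Z rot1 at col 3 lands with bottom-row=0; cleared 0 line(s) (total 0); column heights now [0 0 0 2 3 4 4], max=4
Drop 4: L rot1 at col 0 lands with bottom-row=0; cleared 0 line(s) (total 0); column heights now [3 1 0 2 3 4 4], max=4
Test piece L rot1 at col 0 (width 2): heights before test = [3 1 0 2 3 4 4]; fits = True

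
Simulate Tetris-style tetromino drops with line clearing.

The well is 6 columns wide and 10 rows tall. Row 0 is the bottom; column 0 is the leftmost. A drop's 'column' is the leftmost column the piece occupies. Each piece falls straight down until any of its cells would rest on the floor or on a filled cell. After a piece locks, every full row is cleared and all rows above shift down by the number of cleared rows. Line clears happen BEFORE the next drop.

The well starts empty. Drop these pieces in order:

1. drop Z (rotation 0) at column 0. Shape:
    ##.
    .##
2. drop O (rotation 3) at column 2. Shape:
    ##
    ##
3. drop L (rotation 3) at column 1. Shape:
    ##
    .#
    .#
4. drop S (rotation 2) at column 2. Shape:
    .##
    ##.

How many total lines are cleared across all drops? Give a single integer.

Answer: 0

Derivation:
Drop 1: Z rot0 at col 0 lands with bottom-row=0; cleared 0 line(s) (total 0); column heights now [2 2 1 0 0 0], max=2
Drop 2: O rot3 at col 2 lands with bottom-row=1; cleared 0 line(s) (total 0); column heights now [2 2 3 3 0 0], max=3
Drop 3: L rot3 at col 1 lands with bottom-row=3; cleared 0 line(s) (total 0); column heights now [2 6 6 3 0 0], max=6
Drop 4: S rot2 at col 2 lands with bottom-row=6; cleared 0 line(s) (total 0); column heights now [2 6 7 8 8 0], max=8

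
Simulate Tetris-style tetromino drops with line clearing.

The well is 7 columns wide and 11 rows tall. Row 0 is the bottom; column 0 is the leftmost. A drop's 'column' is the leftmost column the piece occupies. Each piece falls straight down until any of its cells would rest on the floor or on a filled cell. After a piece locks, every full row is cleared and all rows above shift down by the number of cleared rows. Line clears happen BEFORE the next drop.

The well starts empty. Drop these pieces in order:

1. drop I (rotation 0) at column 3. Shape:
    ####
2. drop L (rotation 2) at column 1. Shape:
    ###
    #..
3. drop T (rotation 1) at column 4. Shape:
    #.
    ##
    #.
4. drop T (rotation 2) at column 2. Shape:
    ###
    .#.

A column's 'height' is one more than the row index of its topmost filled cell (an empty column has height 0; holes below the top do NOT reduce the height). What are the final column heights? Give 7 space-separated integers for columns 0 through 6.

Answer: 0 2 5 5 5 3 1

Derivation:
Drop 1: I rot0 at col 3 lands with bottom-row=0; cleared 0 line(s) (total 0); column heights now [0 0 0 1 1 1 1], max=1
Drop 2: L rot2 at col 1 lands with bottom-row=0; cleared 0 line(s) (total 0); column heights now [0 2 2 2 1 1 1], max=2
Drop 3: T rot1 at col 4 lands with bottom-row=1; cleared 0 line(s) (total 0); column heights now [0 2 2 2 4 3 1], max=4
Drop 4: T rot2 at col 2 lands with bottom-row=3; cleared 0 line(s) (total 0); column heights now [0 2 5 5 5 3 1], max=5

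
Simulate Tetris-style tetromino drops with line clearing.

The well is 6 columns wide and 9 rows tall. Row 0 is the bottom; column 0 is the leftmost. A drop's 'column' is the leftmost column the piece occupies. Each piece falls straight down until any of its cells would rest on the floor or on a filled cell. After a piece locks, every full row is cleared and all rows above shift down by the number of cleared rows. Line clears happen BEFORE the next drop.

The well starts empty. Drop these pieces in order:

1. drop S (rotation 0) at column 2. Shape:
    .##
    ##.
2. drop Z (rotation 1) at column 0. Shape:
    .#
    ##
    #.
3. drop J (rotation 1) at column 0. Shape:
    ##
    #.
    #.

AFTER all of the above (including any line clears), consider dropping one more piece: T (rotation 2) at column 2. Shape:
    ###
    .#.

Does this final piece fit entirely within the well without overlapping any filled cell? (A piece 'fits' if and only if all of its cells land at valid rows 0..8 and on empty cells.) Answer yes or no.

Answer: yes

Derivation:
Drop 1: S rot0 at col 2 lands with bottom-row=0; cleared 0 line(s) (total 0); column heights now [0 0 1 2 2 0], max=2
Drop 2: Z rot1 at col 0 lands with bottom-row=0; cleared 0 line(s) (total 0); column heights now [2 3 1 2 2 0], max=3
Drop 3: J rot1 at col 0 lands with bottom-row=2; cleared 0 line(s) (total 0); column heights now [5 5 1 2 2 0], max=5
Test piece T rot2 at col 2 (width 3): heights before test = [5 5 1 2 2 0]; fits = True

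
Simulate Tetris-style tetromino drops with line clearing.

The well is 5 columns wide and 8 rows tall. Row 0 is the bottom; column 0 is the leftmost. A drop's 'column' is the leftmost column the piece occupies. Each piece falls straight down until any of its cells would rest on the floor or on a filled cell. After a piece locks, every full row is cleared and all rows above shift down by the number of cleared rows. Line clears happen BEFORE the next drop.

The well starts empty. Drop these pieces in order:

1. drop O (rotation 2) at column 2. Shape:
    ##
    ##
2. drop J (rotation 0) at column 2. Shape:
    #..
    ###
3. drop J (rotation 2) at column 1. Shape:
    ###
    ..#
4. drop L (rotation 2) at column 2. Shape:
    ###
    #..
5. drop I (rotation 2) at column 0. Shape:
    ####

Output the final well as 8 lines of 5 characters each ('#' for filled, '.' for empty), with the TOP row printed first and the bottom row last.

Answer: ####.
..###
..#..
.###.
..##.
..###
..##.
..##.

Derivation:
Drop 1: O rot2 at col 2 lands with bottom-row=0; cleared 0 line(s) (total 0); column heights now [0 0 2 2 0], max=2
Drop 2: J rot0 at col 2 lands with bottom-row=2; cleared 0 line(s) (total 0); column heights now [0 0 4 3 3], max=4
Drop 3: J rot2 at col 1 lands with bottom-row=3; cleared 0 line(s) (total 0); column heights now [0 5 5 5 3], max=5
Drop 4: L rot2 at col 2 lands with bottom-row=5; cleared 0 line(s) (total 0); column heights now [0 5 7 7 7], max=7
Drop 5: I rot2 at col 0 lands with bottom-row=7; cleared 0 line(s) (total 0); column heights now [8 8 8 8 7], max=8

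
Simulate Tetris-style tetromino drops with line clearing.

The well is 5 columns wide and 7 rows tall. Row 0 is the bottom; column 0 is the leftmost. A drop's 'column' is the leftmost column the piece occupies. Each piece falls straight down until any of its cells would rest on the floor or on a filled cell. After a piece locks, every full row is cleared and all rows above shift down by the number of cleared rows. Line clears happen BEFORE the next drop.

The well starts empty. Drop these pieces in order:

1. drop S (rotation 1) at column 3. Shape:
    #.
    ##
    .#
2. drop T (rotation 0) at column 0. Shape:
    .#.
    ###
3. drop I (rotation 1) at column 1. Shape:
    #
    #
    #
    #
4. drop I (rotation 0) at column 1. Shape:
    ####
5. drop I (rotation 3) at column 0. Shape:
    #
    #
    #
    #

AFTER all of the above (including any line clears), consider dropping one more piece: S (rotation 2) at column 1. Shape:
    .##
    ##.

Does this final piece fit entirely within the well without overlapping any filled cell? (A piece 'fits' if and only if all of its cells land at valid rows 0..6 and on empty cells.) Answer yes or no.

Answer: no

Derivation:
Drop 1: S rot1 at col 3 lands with bottom-row=0; cleared 0 line(s) (total 0); column heights now [0 0 0 3 2], max=3
Drop 2: T rot0 at col 0 lands with bottom-row=0; cleared 0 line(s) (total 0); column heights now [1 2 1 3 2], max=3
Drop 3: I rot1 at col 1 lands with bottom-row=2; cleared 0 line(s) (total 0); column heights now [1 6 1 3 2], max=6
Drop 4: I rot0 at col 1 lands with bottom-row=6; cleared 0 line(s) (total 0); column heights now [1 7 7 7 7], max=7
Drop 5: I rot3 at col 0 lands with bottom-row=1; cleared 0 line(s) (total 0); column heights now [5 7 7 7 7], max=7
Test piece S rot2 at col 1 (width 3): heights before test = [5 7 7 7 7]; fits = False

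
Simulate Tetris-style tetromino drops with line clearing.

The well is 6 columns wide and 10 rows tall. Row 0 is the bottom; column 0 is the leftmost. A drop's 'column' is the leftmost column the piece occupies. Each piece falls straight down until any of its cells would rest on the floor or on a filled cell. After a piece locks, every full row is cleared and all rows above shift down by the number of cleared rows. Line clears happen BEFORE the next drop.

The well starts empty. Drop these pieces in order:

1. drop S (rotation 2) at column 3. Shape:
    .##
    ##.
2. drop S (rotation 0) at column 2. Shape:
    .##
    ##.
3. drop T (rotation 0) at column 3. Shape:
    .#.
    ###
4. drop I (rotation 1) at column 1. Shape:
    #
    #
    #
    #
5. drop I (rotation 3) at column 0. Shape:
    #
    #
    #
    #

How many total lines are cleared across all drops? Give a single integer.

Answer: 1

Derivation:
Drop 1: S rot2 at col 3 lands with bottom-row=0; cleared 0 line(s) (total 0); column heights now [0 0 0 1 2 2], max=2
Drop 2: S rot0 at col 2 lands with bottom-row=1; cleared 0 line(s) (total 0); column heights now [0 0 2 3 3 2], max=3
Drop 3: T rot0 at col 3 lands with bottom-row=3; cleared 0 line(s) (total 0); column heights now [0 0 2 4 5 4], max=5
Drop 4: I rot1 at col 1 lands with bottom-row=0; cleared 0 line(s) (total 0); column heights now [0 4 2 4 5 4], max=5
Drop 5: I rot3 at col 0 lands with bottom-row=0; cleared 1 line(s) (total 1); column heights now [3 3 0 3 4 3], max=4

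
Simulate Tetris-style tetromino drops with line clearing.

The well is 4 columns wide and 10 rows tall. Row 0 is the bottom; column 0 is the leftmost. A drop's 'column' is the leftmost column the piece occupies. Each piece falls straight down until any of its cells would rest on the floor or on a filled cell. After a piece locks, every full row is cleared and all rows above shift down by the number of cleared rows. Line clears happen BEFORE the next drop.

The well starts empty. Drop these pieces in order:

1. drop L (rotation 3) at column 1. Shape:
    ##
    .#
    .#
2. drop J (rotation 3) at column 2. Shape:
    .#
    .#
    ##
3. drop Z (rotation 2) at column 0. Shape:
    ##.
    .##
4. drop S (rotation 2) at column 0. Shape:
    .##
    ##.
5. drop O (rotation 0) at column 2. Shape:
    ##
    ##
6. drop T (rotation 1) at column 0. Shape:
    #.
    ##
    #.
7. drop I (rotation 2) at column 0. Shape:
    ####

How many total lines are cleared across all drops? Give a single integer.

Answer: 2

Derivation:
Drop 1: L rot3 at col 1 lands with bottom-row=0; cleared 0 line(s) (total 0); column heights now [0 3 3 0], max=3
Drop 2: J rot3 at col 2 lands with bottom-row=3; cleared 0 line(s) (total 0); column heights now [0 3 4 6], max=6
Drop 3: Z rot2 at col 0 lands with bottom-row=4; cleared 0 line(s) (total 0); column heights now [6 6 5 6], max=6
Drop 4: S rot2 at col 0 lands with bottom-row=6; cleared 0 line(s) (total 0); column heights now [7 8 8 6], max=8
Drop 5: O rot0 at col 2 lands with bottom-row=8; cleared 0 line(s) (total 0); column heights now [7 8 10 10], max=10
Drop 6: T rot1 at col 0 lands with bottom-row=7; cleared 1 line(s) (total 1); column heights now [9 8 9 9], max=9
Drop 7: I rot2 at col 0 lands with bottom-row=9; cleared 1 line(s) (total 2); column heights now [9 8 9 9], max=9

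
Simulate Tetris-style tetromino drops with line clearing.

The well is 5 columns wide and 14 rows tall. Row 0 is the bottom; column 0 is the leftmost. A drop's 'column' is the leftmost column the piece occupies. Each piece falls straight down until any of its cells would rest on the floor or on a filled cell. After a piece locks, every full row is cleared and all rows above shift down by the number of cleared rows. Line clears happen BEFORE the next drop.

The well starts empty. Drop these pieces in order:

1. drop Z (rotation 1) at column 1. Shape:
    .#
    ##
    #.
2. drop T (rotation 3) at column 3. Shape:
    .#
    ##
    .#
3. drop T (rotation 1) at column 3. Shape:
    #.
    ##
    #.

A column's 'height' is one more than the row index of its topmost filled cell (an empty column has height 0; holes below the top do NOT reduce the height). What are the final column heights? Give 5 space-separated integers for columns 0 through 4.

Answer: 0 2 3 5 4

Derivation:
Drop 1: Z rot1 at col 1 lands with bottom-row=0; cleared 0 line(s) (total 0); column heights now [0 2 3 0 0], max=3
Drop 2: T rot3 at col 3 lands with bottom-row=0; cleared 0 line(s) (total 0); column heights now [0 2 3 2 3], max=3
Drop 3: T rot1 at col 3 lands with bottom-row=2; cleared 0 line(s) (total 0); column heights now [0 2 3 5 4], max=5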